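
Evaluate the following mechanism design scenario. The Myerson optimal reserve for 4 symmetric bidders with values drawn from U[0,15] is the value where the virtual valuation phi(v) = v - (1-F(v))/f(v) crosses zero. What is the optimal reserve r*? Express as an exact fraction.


Step 1: For U[0,15], F(v) = v/15 and f(v) = 1/15
Step 2: phi(v) = v - (1 - v/15)/(1/15) = v - (15 - v) = 2v - 15
Step 3: Set phi(r*) = 0: 2r* - 15 = 0
Step 4: r* = 15/2 (the number of bidders n = 4 does not enter)

15/2


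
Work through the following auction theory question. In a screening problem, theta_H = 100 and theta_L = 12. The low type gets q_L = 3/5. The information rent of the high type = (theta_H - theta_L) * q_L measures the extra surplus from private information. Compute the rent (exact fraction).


Step 1: theta_H - theta_L = 100 - 12 = 88
Step 2: Information rent = (theta_H - theta_L) * q_L
Step 3: = 88 * 3/5
Step 4: = 264/5

264/5


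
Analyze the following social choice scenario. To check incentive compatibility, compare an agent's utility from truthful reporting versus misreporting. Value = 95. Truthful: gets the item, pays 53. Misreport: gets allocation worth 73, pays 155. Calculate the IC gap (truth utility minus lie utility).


Step 1: U(truth) = value - payment = 95 - 53 = 42
Step 2: U(lie) = allocation - payment = 73 - 155 = -82
Step 3: IC gap = 42 - (-82) = 124

124


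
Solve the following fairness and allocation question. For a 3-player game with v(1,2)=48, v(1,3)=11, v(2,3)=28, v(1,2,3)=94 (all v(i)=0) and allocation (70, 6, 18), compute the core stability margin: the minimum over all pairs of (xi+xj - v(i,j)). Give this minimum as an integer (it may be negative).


Step 1: Slack for coalition (1,2): x1+x2 - v12 = 76 - 48 = 28
Step 2: Slack for coalition (1,3): x1+x3 - v13 = 88 - 11 = 77
Step 3: Slack for coalition (2,3): x2+x3 - v23 = 24 - 28 = -4
Step 4: Minimum slack = min(28, 77, -4) = -4, attained by (2,3); coalition (2,3) can block (slack < 0), so the allocation is not in the core

-4


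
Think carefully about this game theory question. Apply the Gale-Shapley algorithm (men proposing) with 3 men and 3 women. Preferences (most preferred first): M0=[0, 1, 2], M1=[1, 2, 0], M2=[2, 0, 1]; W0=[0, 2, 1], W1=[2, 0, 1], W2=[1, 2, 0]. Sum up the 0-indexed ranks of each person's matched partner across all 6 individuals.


Step 1: Run Gale-Shapley (men propose, women hold best offer):
  M0 proposes to W0; she accepts
  M1 proposes to W1; she accepts
  M2 proposes to W2; she accepts
Step 2: Final matching: W0-M0, W1-M1, W2-M2
Step 3: 0-indexed ranks (man's rank of his match, then woman's): 0 + 0 + 0 + 2 + 0 + 1
Step 4: Total rank sum = 3

3


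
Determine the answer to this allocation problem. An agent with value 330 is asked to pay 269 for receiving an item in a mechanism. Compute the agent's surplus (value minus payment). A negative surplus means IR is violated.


Step 1: Surplus = value - payment = 330 - 269 = 61
Step 2: IR is satisfied (surplus >= 0)

61


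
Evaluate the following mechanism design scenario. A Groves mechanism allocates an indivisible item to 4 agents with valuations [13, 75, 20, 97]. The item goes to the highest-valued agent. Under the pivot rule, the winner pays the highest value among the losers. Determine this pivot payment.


Step 1: The efficient winner is agent 3 with value 97
Step 2: Other agents' values: [13, 75, 20]
Step 3: Pivot payment = max(others) = 75
Step 4: The winner pays 75

75


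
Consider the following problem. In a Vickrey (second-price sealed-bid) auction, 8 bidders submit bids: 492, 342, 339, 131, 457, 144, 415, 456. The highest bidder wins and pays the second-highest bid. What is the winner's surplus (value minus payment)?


Step 1: Sort bids in descending order: 492, 457, 456, 415, 342, 339, 144, 131
Step 2: The winning bid is the highest: 492
Step 3: The payment equals the second-highest bid: 457
Step 4: Surplus = winner's bid - payment = 492 - 457 = 35

35


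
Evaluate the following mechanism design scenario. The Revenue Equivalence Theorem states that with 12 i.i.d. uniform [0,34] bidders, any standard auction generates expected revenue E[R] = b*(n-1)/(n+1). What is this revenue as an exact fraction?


Step 1: By Revenue Equivalence, expected revenue = b*(n-1)/(n+1)
Step 2: Substituting n = 12, b = 34
Step 3: Revenue = 34*(12-1)/(12+1) = 34*11/13
Step 4: Revenue = 374/13

374/13


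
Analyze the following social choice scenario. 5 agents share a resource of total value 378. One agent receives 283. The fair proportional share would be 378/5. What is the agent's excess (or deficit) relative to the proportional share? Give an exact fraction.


Step 1: Proportional share = 378/5
Step 2: Agent's actual allocation = 283
Step 3: Excess = 283 - 378/5 = 1037/5

1037/5


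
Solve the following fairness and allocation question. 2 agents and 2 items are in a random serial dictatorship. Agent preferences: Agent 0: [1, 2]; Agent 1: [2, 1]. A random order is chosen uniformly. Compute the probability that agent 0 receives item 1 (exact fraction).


Step 1: Agent 0 wants item 1
Step 2: There are 2 possible orderings of agents
Step 3: In 2 orderings, agent 0 gets item 1
Step 4: Probability = 2/2 = 1

1


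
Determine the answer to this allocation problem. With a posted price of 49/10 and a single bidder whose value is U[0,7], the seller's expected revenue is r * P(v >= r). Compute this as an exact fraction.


Step 1: Posted price r = 49/10, value support [0,7]
Step 2: P(v >= r) = (7 - 49/10)/7 = 3/10
Step 3: Expected revenue = r * P(v >= r) = 49/10 * 3/10
Step 4: Revenue = 147/100

147/100


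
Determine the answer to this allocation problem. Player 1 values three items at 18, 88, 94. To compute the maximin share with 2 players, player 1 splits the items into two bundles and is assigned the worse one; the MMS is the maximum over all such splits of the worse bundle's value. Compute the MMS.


Step 1: Item values = 18, 88, 94
Step 2: Enumerate all 2-bundle partitions and take the smaller bundle:
  Partition 1: {18} vs {88,94} -> bundles 18, 182; min = 18
  Partition 2: {88} vs {18,94} -> bundles 88, 112; min = 88
  Partition 3: {94} vs {18,88} -> bundles 94, 106; min = 94
Step 3: MMS = max(18, 88, 94) = 94

94


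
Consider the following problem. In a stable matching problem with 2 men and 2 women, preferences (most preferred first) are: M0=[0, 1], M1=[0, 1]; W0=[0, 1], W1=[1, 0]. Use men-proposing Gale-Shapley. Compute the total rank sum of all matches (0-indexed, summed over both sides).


Step 1: Run Gale-Shapley (men propose, women hold best offer):
  M0 proposes to W0; she accepts
  M1 proposes to W0; rejected
  M1 proposes to W1; she accepts
Step 2: Final matching: W0-M0, W1-M1
Step 3: 0-indexed ranks (man's rank of his match, then woman's): 0 + 0 + 1 + 0
Step 4: Total rank sum = 1

1


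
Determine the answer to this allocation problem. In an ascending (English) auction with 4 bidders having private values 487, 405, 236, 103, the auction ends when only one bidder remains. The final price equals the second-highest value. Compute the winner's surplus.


Step 1: Identify the highest value: 487
Step 2: Identify the second-highest value: 405
Step 3: The final price = second-highest value = 405
Step 4: Surplus = 487 - 405 = 82

82


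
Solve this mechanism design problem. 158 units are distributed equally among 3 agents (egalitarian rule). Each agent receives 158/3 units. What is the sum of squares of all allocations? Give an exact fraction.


Step 1: Each agent's share = 158/3
Step 2: Square of each share = (158/3)^2 = 24964/9
Step 3: Sum of squares = 3 * 24964/9 = 24964/3

24964/3


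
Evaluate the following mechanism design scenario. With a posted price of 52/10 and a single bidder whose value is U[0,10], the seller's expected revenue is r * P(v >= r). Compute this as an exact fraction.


Step 1: Posted price r = 26/5, value support [0,10]
Step 2: P(v >= r) = (10 - 26/5)/10 = 12/25
Step 3: Expected revenue = r * P(v >= r) = 26/5 * 12/25
Step 4: Revenue = 312/125

312/125


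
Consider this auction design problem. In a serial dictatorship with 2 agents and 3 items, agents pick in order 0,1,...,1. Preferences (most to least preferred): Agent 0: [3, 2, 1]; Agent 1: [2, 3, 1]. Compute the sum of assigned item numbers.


Step 1: Agent 0 picks item 3
Step 2: Agent 1 picks item 2
Step 3: Sum = 3 + 2 = 5

5


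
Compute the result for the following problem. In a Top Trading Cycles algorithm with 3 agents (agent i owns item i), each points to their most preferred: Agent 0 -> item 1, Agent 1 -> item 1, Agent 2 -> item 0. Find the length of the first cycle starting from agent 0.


Step 1: Trace the pointer graph from agent 0: 0 -> 1 -> 1
Step 2: A cycle is detected when we revisit agent 1
Step 3: The cycle is: 1 -> 1
Step 4: Cycle length = 1

1


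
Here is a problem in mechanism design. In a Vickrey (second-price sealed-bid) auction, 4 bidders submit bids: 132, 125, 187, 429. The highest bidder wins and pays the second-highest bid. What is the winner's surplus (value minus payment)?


Step 1: Sort bids in descending order: 429, 187, 132, 125
Step 2: The winning bid is the highest: 429
Step 3: The payment equals the second-highest bid: 187
Step 4: Surplus = winner's bid - payment = 429 - 187 = 242

242


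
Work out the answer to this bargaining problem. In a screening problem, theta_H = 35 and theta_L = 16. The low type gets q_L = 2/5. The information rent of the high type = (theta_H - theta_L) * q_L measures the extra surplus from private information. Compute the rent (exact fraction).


Step 1: theta_H - theta_L = 35 - 16 = 19
Step 2: Information rent = (theta_H - theta_L) * q_L
Step 3: = 19 * 2/5
Step 4: = 38/5

38/5


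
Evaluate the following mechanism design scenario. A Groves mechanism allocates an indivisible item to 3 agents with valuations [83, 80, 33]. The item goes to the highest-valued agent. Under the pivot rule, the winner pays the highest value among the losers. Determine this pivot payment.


Step 1: The efficient winner is agent 0 with value 83
Step 2: Other agents' values: [80, 33]
Step 3: Pivot payment = max(others) = 80
Step 4: The winner pays 80

80


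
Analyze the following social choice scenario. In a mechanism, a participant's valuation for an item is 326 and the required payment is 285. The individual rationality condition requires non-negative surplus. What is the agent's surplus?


Step 1: Surplus = value - payment = 326 - 285 = 41
Step 2: IR is satisfied (surplus >= 0)

41


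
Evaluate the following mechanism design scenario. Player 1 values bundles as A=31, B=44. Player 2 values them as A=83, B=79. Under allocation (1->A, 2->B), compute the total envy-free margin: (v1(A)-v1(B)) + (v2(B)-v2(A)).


Step 1: Player 1's margin = v1(A) - v1(B) = 31 - 44 = -13
Step 2: Player 2's margin = v2(B) - v2(A) = 79 - 83 = -4
Step 3: Total margin = -13 + -4 = -17

-17


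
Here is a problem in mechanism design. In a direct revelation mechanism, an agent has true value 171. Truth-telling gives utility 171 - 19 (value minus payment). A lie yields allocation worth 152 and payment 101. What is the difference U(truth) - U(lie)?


Step 1: U(truth) = value - payment = 171 - 19 = 152
Step 2: U(lie) = allocation - payment = 152 - 101 = 51
Step 3: IC gap = 152 - 51 = 101

101


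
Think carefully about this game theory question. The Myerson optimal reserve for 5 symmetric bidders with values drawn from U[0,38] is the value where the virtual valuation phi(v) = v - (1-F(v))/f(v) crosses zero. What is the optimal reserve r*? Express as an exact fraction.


Step 1: For U[0,38], F(v) = v/38 and f(v) = 1/38
Step 2: phi(v) = v - (1 - v/38)/(1/38) = v - (38 - v) = 2v - 38
Step 3: Set phi(r*) = 0: 2r* - 38 = 0
Step 4: r* = 38/2 = 19 (the number of bidders n = 5 does not enter)

19


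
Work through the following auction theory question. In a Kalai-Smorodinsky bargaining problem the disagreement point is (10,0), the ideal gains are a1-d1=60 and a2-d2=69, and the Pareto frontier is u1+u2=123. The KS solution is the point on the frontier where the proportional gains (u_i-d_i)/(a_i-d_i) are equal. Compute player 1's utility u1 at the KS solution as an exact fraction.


Step 1: At the KS point, (u1-d1)/r1 = (u2-d2)/r2 = t and u1+u2 = 123
Step 2: u1 = d1 + r1*t and u2 = d2 + r2*t, so (d1 + r1*t) + (d2 + r2*t) = 123
Step 3: t = (123 - 10 - 0)/(60 + 69) = 113/129
Step 4: u1 = d1 + r1*t = 10 + 60 * 113/129 = 2690/43
Step 5: (Check: u2 = d2 + r2*t = 2599/43; u1+u2 = 2690/43 + 2599/43 = 123, on the frontier.)

2690/43


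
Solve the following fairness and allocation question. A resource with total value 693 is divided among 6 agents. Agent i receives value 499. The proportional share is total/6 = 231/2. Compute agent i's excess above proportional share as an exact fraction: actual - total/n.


Step 1: Proportional share = 693/6 = 231/2
Step 2: Agent's actual allocation = 499
Step 3: Excess = 499 - 231/2 = 767/2

767/2


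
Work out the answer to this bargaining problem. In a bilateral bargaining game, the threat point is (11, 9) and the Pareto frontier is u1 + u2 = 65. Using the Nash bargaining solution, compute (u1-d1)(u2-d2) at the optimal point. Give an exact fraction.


Step 1: The Nash solution splits surplus symmetrically above the disagreement point
Step 2: u1 = (total + d1 - d2)/2 = (65 + 11 - 9)/2 = 67/2
Step 3: u2 = (total - d1 + d2)/2 = (65 - 11 + 9)/2 = 63/2
Step 4: Nash product = (67/2 - 11) * (63/2 - 9)
Step 5: = 45/2 * 45/2 = 2025/4

2025/4


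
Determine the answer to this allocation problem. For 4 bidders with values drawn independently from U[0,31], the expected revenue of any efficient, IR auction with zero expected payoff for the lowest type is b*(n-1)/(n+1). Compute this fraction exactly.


Step 1: By Revenue Equivalence, expected revenue = b*(n-1)/(n+1)
Step 2: Substituting n = 4, b = 31
Step 3: Revenue = 31*(4-1)/(4+1) = 31*3/5
Step 4: Revenue = 93/5

93/5


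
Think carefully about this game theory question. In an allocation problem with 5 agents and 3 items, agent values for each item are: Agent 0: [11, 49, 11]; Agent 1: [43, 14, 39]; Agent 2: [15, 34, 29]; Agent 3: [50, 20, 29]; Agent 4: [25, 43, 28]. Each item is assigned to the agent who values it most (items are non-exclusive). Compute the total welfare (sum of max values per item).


Step 1: For each item, find the maximum value among all agents.
Step 2: Item 0 -> Agent 3 (value 50)
Step 3: Item 1 -> Agent 0 (value 49)
Step 4: Item 2 -> Agent 1 (value 39)
Step 5: Total welfare = 50 + 49 + 39 = 138

138


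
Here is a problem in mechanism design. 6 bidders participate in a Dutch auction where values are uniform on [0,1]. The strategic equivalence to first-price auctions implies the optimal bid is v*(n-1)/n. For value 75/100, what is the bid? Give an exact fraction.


Step 1: Dutch auctions are strategically equivalent to first-price auctions
Step 2: The equilibrium bid is b(v) = v*(n-1)/n
Step 3: b = 3/4 * 5/6
Step 4: b = 5/8

5/8


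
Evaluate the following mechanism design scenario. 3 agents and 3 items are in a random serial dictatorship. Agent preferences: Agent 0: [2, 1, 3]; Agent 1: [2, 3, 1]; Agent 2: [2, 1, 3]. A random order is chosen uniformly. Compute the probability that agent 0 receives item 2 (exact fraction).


Step 1: Agent 0 wants item 2
Step 2: There are 6 possible orderings of agents
Step 3: In 2 orderings, agent 0 gets item 2
Step 4: Probability = 2/6 = 1/3

1/3


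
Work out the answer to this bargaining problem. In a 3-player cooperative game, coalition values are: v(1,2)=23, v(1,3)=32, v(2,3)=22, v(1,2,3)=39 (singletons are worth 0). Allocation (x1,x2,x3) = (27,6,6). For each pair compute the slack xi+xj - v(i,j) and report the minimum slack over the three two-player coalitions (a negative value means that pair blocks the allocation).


Step 1: Slack for coalition (1,2): x1+x2 - v12 = 33 - 23 = 10
Step 2: Slack for coalition (1,3): x1+x3 - v13 = 33 - 32 = 1
Step 3: Slack for coalition (2,3): x2+x3 - v23 = 12 - 22 = -10
Step 4: Minimum slack = min(10, 1, -10) = -10, attained by (2,3); coalition (2,3) can block (slack < 0), so the allocation is not in the core

-10


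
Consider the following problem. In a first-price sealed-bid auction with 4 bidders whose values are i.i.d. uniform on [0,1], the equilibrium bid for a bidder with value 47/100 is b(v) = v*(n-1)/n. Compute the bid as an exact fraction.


Step 1: The symmetric BNE bidding function is b(v) = v * (n-1) / n
Step 2: Substitute v = 47/100 and n = 4
Step 3: b = 47/100 * 3/4
Step 4: b = 141/400

141/400


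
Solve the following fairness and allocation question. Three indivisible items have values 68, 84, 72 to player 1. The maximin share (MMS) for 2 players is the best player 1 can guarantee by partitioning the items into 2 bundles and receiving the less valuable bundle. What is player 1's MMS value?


Step 1: Item values = 68, 84, 72
Step 2: Enumerate all 2-bundle partitions and take the smaller bundle:
  Partition 1: {68} vs {84,72} -> bundles 68, 156; min = 68
  Partition 2: {84} vs {68,72} -> bundles 84, 140; min = 84
  Partition 3: {72} vs {68,84} -> bundles 72, 152; min = 72
Step 3: MMS = max(68, 84, 72) = 84

84


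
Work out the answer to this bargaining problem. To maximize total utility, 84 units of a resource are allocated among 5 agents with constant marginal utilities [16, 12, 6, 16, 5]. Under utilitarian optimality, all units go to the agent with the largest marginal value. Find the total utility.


Step 1: The marginal utilities are [16, 12, 6, 16, 5]
Step 2: The highest marginal utility is 16
Step 3: All 84 units go to that agent
Step 4: Total utility = 16 * 84 = 1344

1344


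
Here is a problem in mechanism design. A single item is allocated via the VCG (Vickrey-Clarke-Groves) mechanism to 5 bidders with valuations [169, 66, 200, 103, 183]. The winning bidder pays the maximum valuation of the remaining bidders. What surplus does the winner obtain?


Step 1: The winner is the agent with the highest value: agent 2 with value 200
Step 2: Values of other agents: [169, 66, 103, 183]
Step 3: VCG payment = max of others' values = 183
Step 4: Surplus = 200 - 183 = 17

17


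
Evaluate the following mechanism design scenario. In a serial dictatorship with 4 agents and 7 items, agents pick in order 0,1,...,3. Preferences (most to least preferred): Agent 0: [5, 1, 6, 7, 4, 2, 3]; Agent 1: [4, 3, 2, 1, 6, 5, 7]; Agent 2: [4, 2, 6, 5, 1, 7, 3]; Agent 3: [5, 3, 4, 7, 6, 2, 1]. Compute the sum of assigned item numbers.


Step 1: Agent 0 picks item 5
Step 2: Agent 1 picks item 4
Step 3: Agent 2 picks item 2
Step 4: Agent 3 picks item 3
Step 5: Sum = 5 + 4 + 2 + 3 = 14

14


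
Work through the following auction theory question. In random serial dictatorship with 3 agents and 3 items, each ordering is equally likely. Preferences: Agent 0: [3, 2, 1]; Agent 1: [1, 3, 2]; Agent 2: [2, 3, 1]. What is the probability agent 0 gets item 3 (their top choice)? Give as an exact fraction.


Step 1: Agent 0 wants item 3
Step 2: There are 6 possible orderings of agents
Step 3: In 6 orderings, agent 0 gets item 3
Step 4: Probability = 6/6 = 1

1


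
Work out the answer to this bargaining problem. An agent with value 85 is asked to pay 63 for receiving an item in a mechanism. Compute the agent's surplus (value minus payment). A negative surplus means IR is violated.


Step 1: Surplus = value - payment = 85 - 63 = 22
Step 2: IR is satisfied (surplus >= 0)

22


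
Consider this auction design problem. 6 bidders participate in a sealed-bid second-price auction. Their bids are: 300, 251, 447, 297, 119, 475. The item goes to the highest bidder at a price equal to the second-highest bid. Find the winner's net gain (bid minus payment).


Step 1: Sort bids in descending order: 475, 447, 300, 297, 251, 119
Step 2: The winning bid is the highest: 475
Step 3: The payment equals the second-highest bid: 447
Step 4: Surplus = winner's bid - payment = 475 - 447 = 28

28


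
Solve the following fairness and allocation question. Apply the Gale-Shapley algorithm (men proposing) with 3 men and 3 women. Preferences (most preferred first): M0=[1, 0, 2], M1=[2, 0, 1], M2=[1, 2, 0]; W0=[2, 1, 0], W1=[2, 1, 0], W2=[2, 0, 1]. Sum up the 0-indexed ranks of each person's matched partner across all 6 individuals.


Step 1: Run Gale-Shapley (men propose, women hold best offer):
  M0 proposes to W1; she accepts
  M1 proposes to W2; she accepts
  M2 proposes to W1; she switches from M0
  M0 proposes to W0; she accepts
Step 2: Final matching: W0-M0, W1-M2, W2-M1
Step 3: 0-indexed ranks (man's rank of his match, then woman's): 1 + 2 + 0 + 0 + 0 + 2
Step 4: Total rank sum = 5

5


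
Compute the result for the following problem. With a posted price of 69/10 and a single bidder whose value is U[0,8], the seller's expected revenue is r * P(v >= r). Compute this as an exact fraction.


Step 1: Posted price r = 69/10, value support [0,8]
Step 2: P(v >= r) = (8 - 69/10)/8 = 11/80
Step 3: Expected revenue = r * P(v >= r) = 69/10 * 11/80
Step 4: Revenue = 759/800

759/800


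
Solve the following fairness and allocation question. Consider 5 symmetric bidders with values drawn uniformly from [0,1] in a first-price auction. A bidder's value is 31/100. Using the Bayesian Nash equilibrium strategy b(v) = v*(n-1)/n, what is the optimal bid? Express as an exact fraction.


Step 1: The symmetric BNE bidding function is b(v) = v * (n-1) / n
Step 2: Substitute v = 31/100 and n = 5
Step 3: b = 31/100 * 4/5
Step 4: b = 31/125

31/125


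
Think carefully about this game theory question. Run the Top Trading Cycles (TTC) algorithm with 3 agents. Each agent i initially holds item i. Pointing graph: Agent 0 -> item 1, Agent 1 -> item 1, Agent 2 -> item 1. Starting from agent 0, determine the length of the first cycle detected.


Step 1: Trace the pointer graph from agent 0: 0 -> 1 -> 1
Step 2: A cycle is detected when we revisit agent 1
Step 3: The cycle is: 1 -> 1
Step 4: Cycle length = 1

1


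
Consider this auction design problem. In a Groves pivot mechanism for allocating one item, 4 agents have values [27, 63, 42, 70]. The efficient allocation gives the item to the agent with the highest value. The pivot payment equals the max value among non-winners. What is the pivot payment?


Step 1: The efficient winner is agent 3 with value 70
Step 2: Other agents' values: [27, 63, 42]
Step 3: Pivot payment = max(others) = 63
Step 4: The winner pays 63

63


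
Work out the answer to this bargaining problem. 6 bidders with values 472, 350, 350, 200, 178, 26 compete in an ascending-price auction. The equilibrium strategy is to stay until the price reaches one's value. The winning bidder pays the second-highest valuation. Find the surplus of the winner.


Step 1: Identify the highest value: 472
Step 2: Identify the second-highest value: 350
Step 3: The final price = second-highest value = 350
Step 4: Surplus = 472 - 350 = 122

122


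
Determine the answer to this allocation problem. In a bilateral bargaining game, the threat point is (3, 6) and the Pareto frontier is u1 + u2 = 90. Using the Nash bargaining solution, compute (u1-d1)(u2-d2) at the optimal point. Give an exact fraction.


Step 1: The Nash solution splits surplus symmetrically above the disagreement point
Step 2: u1 = (total + d1 - d2)/2 = (90 + 3 - 6)/2 = 87/2
Step 3: u2 = (total - d1 + d2)/2 = (90 - 3 + 6)/2 = 93/2
Step 4: Nash product = (87/2 - 3) * (93/2 - 6)
Step 5: = 81/2 * 81/2 = 6561/4

6561/4


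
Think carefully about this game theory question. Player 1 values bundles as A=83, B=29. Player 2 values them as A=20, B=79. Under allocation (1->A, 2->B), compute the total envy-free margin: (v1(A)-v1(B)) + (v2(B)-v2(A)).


Step 1: Player 1's margin = v1(A) - v1(B) = 83 - 29 = 54
Step 2: Player 2's margin = v2(B) - v2(A) = 79 - 20 = 59
Step 3: Total margin = 54 + 59 = 113

113


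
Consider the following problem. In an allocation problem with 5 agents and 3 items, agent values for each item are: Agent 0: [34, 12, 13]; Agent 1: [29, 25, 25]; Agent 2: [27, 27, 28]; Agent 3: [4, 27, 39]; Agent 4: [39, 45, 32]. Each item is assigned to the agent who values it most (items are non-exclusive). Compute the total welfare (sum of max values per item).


Step 1: For each item, find the maximum value among all agents.
Step 2: Item 0 -> Agent 4 (value 39)
Step 3: Item 1 -> Agent 4 (value 45)
Step 4: Item 2 -> Agent 3 (value 39)
Step 5: Total welfare = 39 + 45 + 39 = 123

123


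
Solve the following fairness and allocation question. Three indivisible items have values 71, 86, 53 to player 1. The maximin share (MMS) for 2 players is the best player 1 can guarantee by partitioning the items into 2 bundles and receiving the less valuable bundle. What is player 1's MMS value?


Step 1: Item values = 71, 86, 53
Step 2: Enumerate all 2-bundle partitions and take the smaller bundle:
  Partition 1: {71} vs {86,53} -> bundles 71, 139; min = 71
  Partition 2: {86} vs {71,53} -> bundles 86, 124; min = 86
  Partition 3: {53} vs {71,86} -> bundles 53, 157; min = 53
Step 3: MMS = max(71, 86, 53) = 86

86


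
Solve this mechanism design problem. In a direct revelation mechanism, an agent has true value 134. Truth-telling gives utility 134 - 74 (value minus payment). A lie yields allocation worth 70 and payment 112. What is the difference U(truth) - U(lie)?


Step 1: U(truth) = value - payment = 134 - 74 = 60
Step 2: U(lie) = allocation - payment = 70 - 112 = -42
Step 3: IC gap = 60 - (-42) = 102

102


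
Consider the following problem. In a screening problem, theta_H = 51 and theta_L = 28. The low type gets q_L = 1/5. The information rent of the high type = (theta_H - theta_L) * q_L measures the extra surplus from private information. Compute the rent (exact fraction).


Step 1: theta_H - theta_L = 51 - 28 = 23
Step 2: Information rent = (theta_H - theta_L) * q_L
Step 3: = 23 * 1/5
Step 4: = 23/5

23/5


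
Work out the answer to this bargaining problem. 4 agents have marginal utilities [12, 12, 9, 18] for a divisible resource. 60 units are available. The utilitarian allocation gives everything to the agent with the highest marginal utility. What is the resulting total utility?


Step 1: The marginal utilities are [12, 12, 9, 18]
Step 2: The highest marginal utility is 18
Step 3: All 60 units go to that agent
Step 4: Total utility = 18 * 60 = 1080

1080


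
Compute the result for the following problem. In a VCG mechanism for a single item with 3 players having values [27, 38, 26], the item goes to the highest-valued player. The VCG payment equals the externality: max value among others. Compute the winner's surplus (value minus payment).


Step 1: The winner is the agent with the highest value: agent 1 with value 38
Step 2: Values of other agents: [27, 26]
Step 3: VCG payment = max of others' values = 27
Step 4: Surplus = 38 - 27 = 11

11


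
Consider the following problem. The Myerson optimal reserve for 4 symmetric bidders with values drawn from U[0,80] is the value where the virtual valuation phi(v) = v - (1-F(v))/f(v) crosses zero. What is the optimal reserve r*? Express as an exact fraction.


Step 1: For U[0,80], F(v) = v/80 and f(v) = 1/80
Step 2: phi(v) = v - (1 - v/80)/(1/80) = v - (80 - v) = 2v - 80
Step 3: Set phi(r*) = 0: 2r* - 80 = 0
Step 4: r* = 80/2 = 40 (the number of bidders n = 4 does not enter)

40


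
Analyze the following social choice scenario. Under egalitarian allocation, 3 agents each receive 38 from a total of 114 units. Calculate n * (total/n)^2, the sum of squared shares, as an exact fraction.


Step 1: Each agent's share = 114/3 = 38
Step 2: Square of each share = (38)^2 = 1444
Step 3: Sum of squares = 3 * 1444 = 4332

4332


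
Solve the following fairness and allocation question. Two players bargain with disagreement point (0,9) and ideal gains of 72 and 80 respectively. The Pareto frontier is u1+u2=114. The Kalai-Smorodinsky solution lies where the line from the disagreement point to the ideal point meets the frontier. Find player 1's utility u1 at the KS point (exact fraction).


Step 1: At the KS point, (u1-d1)/r1 = (u2-d2)/r2 = t and u1+u2 = 114
Step 2: u1 = d1 + r1*t and u2 = d2 + r2*t, so (d1 + r1*t) + (d2 + r2*t) = 114
Step 3: t = (114 - 0 - 9)/(72 + 80) = 105/152
Step 4: u1 = d1 + r1*t = 0 + 72 * 105/152 = 945/19
Step 5: (Check: u2 = d2 + r2*t = 1221/19; u1+u2 = 945/19 + 1221/19 = 114, on the frontier.)

945/19


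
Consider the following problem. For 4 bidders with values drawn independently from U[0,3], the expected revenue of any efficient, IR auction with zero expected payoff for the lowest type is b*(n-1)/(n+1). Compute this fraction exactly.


Step 1: By Revenue Equivalence, expected revenue = b*(n-1)/(n+1)
Step 2: Substituting n = 4, b = 3
Step 3: Revenue = 3*(4-1)/(4+1) = 3*3/5
Step 4: Revenue = 9/5

9/5


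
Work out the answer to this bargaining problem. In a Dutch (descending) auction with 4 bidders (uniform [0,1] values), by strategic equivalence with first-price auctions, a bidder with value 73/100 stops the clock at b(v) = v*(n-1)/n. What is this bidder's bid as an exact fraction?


Step 1: Dutch auctions are strategically equivalent to first-price auctions
Step 2: The equilibrium bid is b(v) = v*(n-1)/n
Step 3: b = 73/100 * 3/4
Step 4: b = 219/400

219/400


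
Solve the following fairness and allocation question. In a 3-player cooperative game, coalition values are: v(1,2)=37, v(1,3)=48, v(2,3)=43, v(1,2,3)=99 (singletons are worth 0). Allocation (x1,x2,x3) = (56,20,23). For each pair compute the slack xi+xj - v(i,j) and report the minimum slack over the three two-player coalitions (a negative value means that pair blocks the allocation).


Step 1: Slack for coalition (1,2): x1+x2 - v12 = 76 - 37 = 39
Step 2: Slack for coalition (1,3): x1+x3 - v13 = 79 - 48 = 31
Step 3: Slack for coalition (2,3): x2+x3 - v23 = 43 - 43 = 0
Step 4: Minimum slack = min(39, 31, 0) = 0, attained by (2,3); no pair can gain by deviating, so the allocation is in the core

0


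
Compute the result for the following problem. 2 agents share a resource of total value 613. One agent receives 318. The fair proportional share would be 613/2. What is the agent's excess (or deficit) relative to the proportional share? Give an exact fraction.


Step 1: Proportional share = 613/2
Step 2: Agent's actual allocation = 318
Step 3: Excess = 318 - 613/2 = 23/2

23/2


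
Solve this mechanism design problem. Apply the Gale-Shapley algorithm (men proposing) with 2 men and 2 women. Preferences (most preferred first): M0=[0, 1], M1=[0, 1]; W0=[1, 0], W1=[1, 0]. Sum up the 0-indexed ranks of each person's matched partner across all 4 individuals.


Step 1: Run Gale-Shapley (men propose, women hold best offer):
  M0 proposes to W0; she accepts
  M1 proposes to W0; she switches from M0
  M0 proposes to W1; she accepts
Step 2: Final matching: W0-M1, W1-M0
Step 3: 0-indexed ranks (man's rank of his match, then woman's): 0 + 0 + 1 + 1
Step 4: Total rank sum = 2

2


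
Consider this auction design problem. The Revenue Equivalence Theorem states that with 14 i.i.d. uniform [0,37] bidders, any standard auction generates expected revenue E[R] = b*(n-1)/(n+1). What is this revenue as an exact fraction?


Step 1: By Revenue Equivalence, expected revenue = b*(n-1)/(n+1)
Step 2: Substituting n = 14, b = 37
Step 3: Revenue = 37*(14-1)/(14+1) = 37*13/15
Step 4: Revenue = 481/15

481/15


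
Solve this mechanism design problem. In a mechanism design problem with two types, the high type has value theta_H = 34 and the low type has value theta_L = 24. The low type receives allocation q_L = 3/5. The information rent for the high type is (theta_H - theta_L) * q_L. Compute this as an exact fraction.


Step 1: theta_H - theta_L = 34 - 24 = 10
Step 2: Information rent = (theta_H - theta_L) * q_L
Step 3: = 10 * 3/5
Step 4: = 6

6


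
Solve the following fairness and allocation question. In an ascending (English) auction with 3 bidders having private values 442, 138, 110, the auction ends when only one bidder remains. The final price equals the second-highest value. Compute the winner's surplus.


Step 1: Identify the highest value: 442
Step 2: Identify the second-highest value: 138
Step 3: The final price = second-highest value = 138
Step 4: Surplus = 442 - 138 = 304

304


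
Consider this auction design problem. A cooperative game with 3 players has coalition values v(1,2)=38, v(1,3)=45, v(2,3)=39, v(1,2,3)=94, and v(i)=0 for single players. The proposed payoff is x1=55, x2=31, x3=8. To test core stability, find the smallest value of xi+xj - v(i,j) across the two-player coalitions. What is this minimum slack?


Step 1: Slack for coalition (1,2): x1+x2 - v12 = 86 - 38 = 48
Step 2: Slack for coalition (1,3): x1+x3 - v13 = 63 - 45 = 18
Step 3: Slack for coalition (2,3): x2+x3 - v23 = 39 - 39 = 0
Step 4: Minimum slack = min(48, 18, 0) = 0, attained by (2,3); no pair can gain by deviating, so the allocation is in the core

0


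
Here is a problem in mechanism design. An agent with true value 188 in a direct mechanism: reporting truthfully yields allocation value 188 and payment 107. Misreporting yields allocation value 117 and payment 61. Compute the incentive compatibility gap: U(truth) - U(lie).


Step 1: U(truth) = value - payment = 188 - 107 = 81
Step 2: U(lie) = allocation - payment = 117 - 61 = 56
Step 3: IC gap = 81 - 56 = 25

25


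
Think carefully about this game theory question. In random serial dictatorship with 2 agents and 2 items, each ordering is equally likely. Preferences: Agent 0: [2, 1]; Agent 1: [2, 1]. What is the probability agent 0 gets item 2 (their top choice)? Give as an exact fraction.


Step 1: Agent 0 wants item 2
Step 2: There are 2 possible orderings of agents
Step 3: In 1 orderings, agent 0 gets item 2
Step 4: Probability = 1/2

1/2


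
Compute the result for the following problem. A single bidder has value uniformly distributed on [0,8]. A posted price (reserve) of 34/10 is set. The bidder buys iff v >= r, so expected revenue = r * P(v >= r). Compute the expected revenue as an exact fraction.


Step 1: Posted price r = 17/5, value support [0,8]
Step 2: P(v >= r) = (8 - 17/5)/8 = 23/40
Step 3: Expected revenue = r * P(v >= r) = 17/5 * 23/40
Step 4: Revenue = 391/200

391/200


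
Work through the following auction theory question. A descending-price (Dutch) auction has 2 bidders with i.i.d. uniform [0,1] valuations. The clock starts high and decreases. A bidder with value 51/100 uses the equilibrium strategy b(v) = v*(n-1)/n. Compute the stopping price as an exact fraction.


Step 1: Dutch auctions are strategically equivalent to first-price auctions
Step 2: The equilibrium bid is b(v) = v*(n-1)/n
Step 3: b = 51/100 * 1/2
Step 4: b = 51/200

51/200


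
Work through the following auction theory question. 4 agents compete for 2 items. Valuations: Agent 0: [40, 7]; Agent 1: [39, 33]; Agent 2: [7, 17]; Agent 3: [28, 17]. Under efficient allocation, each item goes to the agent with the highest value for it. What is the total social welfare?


Step 1: For each item, find the maximum value among all agents.
Step 2: Item 0 -> Agent 0 (value 40)
Step 3: Item 1 -> Agent 1 (value 33)
Step 4: Total welfare = 40 + 33 = 73

73


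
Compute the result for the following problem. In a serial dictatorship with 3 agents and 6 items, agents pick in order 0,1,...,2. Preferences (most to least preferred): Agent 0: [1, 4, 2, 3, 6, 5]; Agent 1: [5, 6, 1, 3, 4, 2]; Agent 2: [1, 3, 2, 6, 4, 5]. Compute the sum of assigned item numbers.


Step 1: Agent 0 picks item 1
Step 2: Agent 1 picks item 5
Step 3: Agent 2 picks item 3
Step 4: Sum = 1 + 5 + 3 = 9

9


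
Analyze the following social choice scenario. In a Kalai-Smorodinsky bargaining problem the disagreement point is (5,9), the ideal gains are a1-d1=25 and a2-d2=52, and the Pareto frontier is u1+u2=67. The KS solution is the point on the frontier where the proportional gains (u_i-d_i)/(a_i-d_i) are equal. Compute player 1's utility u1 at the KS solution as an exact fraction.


Step 1: At the KS point, (u1-d1)/r1 = (u2-d2)/r2 = t and u1+u2 = 67
Step 2: u1 = d1 + r1*t and u2 = d2 + r2*t, so (d1 + r1*t) + (d2 + r2*t) = 67
Step 3: t = (67 - 5 - 9)/(25 + 52) = 53/77
Step 4: u1 = d1 + r1*t = 5 + 25 * 53/77 = 1710/77
Step 5: (Check: u2 = d2 + r2*t = 3449/77; u1+u2 = 1710/77 + 3449/77 = 67, on the frontier.)

1710/77


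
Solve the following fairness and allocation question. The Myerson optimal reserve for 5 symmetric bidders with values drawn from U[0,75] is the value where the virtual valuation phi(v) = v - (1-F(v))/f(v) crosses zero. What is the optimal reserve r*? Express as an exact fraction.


Step 1: For U[0,75], F(v) = v/75 and f(v) = 1/75
Step 2: phi(v) = v - (1 - v/75)/(1/75) = v - (75 - v) = 2v - 75
Step 3: Set phi(r*) = 0: 2r* - 75 = 0
Step 4: r* = 75/2 (the number of bidders n = 5 does not enter)

75/2


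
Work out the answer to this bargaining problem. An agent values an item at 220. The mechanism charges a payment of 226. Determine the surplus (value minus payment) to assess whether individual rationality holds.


Step 1: Surplus = value - payment = 220 - 226 = -6
Step 2: IR is violated (surplus < 0)

-6


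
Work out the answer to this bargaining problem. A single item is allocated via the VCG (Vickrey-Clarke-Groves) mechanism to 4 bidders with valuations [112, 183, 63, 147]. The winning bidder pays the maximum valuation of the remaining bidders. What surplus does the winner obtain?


Step 1: The winner is the agent with the highest value: agent 1 with value 183
Step 2: Values of other agents: [112, 63, 147]
Step 3: VCG payment = max of others' values = 147
Step 4: Surplus = 183 - 147 = 36

36


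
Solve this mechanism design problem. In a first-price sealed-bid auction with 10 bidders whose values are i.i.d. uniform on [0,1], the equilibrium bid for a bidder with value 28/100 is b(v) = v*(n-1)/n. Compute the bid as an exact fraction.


Step 1: The symmetric BNE bidding function is b(v) = v * (n-1) / n
Step 2: Substitute v = 7/25 and n = 10
Step 3: b = 7/25 * 9/10
Step 4: b = 63/250

63/250


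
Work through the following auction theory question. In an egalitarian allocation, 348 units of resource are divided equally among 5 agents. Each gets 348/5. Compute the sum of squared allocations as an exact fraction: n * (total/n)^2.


Step 1: Each agent's share = 348/5
Step 2: Square of each share = (348/5)^2 = 121104/25
Step 3: Sum of squares = 5 * 121104/25 = 121104/5

121104/5


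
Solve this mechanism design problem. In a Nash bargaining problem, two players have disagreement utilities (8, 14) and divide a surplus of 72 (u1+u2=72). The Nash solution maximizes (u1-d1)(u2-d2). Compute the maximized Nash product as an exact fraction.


Step 1: The Nash solution splits surplus symmetrically above the disagreement point
Step 2: u1 = (total + d1 - d2)/2 = (72 + 8 - 14)/2 = 33
Step 3: u2 = (total - d1 + d2)/2 = (72 - 8 + 14)/2 = 39
Step 4: Nash product = (33 - 8) * (39 - 14)
Step 5: = 25 * 25 = 625

625


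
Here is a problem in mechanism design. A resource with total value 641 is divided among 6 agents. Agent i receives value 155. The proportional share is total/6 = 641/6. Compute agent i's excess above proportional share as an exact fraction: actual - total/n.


Step 1: Proportional share = 641/6
Step 2: Agent's actual allocation = 155
Step 3: Excess = 155 - 641/6 = 289/6

289/6


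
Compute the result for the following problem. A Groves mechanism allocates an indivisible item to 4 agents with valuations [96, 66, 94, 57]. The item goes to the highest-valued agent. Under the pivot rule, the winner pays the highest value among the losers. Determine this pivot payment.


Step 1: The efficient winner is agent 0 with value 96
Step 2: Other agents' values: [66, 94, 57]
Step 3: Pivot payment = max(others) = 94
Step 4: The winner pays 94

94
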